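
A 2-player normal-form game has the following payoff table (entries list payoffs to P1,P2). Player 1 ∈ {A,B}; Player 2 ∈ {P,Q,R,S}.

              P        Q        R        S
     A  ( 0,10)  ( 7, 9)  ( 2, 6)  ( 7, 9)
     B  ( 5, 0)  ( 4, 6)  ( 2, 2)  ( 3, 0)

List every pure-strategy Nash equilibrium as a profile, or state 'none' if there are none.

(A,P): not NE [P1→B gives 5>0]
(A,Q): not NE [P2→P gives 10>9]
(A,R): not NE [P2→P gives 10>6]
(A,S): not NE [P2→P gives 10>9]
(B,P): not NE [P2→Q gives 6>0]
(B,Q): not NE [P1→A gives 7>4]
(B,R): not NE [P2→Q gives 6>2]
(B,S): not NE [P1→A gives 7>3; P2→Q gives 6>0]

PSNE: ∅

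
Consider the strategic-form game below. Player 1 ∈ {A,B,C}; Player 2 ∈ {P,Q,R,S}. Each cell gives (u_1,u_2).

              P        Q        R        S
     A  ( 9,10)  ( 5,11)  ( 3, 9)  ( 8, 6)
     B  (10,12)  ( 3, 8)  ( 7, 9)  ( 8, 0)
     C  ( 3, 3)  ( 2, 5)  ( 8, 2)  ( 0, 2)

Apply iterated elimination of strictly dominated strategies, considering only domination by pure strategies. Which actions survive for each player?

P2 drop R (P beats it: A:10>9 B:12>9 C:3>2)
P1 drop C (A beats it: P:9>3 Q:5>2 S:8>0)
P2 drop S (P beats it: A:10>6 B:12>0)
P1→{A,B} P2→{P,Q}

Remaining: P1:{A,B} P2:{P,Q}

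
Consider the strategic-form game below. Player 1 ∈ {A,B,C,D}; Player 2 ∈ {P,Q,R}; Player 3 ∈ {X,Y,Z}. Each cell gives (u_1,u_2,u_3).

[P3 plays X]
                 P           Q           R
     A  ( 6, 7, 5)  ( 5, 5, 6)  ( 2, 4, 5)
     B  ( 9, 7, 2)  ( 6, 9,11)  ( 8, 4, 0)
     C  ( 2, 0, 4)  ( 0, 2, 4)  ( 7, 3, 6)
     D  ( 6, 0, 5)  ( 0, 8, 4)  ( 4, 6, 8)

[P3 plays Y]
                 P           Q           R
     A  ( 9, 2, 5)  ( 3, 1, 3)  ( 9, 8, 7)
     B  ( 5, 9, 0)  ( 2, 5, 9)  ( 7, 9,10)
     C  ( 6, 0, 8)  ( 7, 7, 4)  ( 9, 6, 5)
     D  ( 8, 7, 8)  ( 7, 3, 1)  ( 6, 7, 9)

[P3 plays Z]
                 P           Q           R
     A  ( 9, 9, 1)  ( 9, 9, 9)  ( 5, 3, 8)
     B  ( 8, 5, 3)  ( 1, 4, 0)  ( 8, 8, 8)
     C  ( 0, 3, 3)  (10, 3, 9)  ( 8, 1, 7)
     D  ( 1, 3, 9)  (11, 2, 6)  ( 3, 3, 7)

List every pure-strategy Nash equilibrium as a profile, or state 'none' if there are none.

NE set: (B,Q,X)

(A,P,X): not NE [P1→B gives 9>6]
(A,P,Y): not NE [P2→R gives 8>2]
(A,P,Z): not NE [P3→Y gives 5>1]
(A,Q,X): not NE [P1→B gives 6>5; P2→P gives 7>5; P3→Z gives 9>6]
(A,Q,Y): not NE [P1→D gives 7>3; P2→R gives 8>1; P3→Z gives 9>3]
(A,Q,Z): not NE [P1→D gives 11>9]
(A,R,X): not NE [P1→B gives 8>2; P2→P gives 7>4; P3→Z gives 8>5]
(A,R,Y): not NE [P3→Z gives 8>7]
(A,R,Z): not NE [P1→C gives 8>5; P2→Q gives 9>3]
(B,P,X): not NE [P2→Q gives 9>7; P3→Z gives 3>2]
(B,P,Y): not NE [P1→A gives 9>5; P3→Z gives 3>0]
(B,P,Z): not NE [P1→A gives 9>8; P2→R gives 8>5]
(B,Q,X): NE
(B,Q,Y): not NE [P1→D gives 7>2; P2→R gives 9>5; P3→X gives 11>9]
(B,Q,Z): not NE [P1→D gives 11>1; P2→R gives 8>4; P3→X gives 11>0]
(B,R,X): not NE [P2→Q gives 9>4; P3→Y gives 10>0]
(B,R,Y): not NE [P1→C gives 9>7]
(B,R,Z): not NE [P3→Y gives 10>8]
(C,P,X): not NE [P1→B gives 9>2; P2→R gives 3>0; P3→Y gives 8>4]
(C,P,Y): not NE [P1→A gives 9>6; P2→Q gives 7>0]
(C,P,Z): not NE [P1→A gives 9>0; P3→Y gives 8>3]
(C,Q,X): not NE [P1→B gives 6>0; P2→R gives 3>2; P3→Z gives 9>4]
(C,Q,Y): not NE [P3→Z gives 9>4]
(C,Q,Z): not NE [P1→D gives 11>10]
(C,R,X): not NE [P1→B gives 8>7; P3→Z gives 7>6]
(C,R,Y): not NE [P2→Q gives 7>6; P3→Z gives 7>5]
(C,R,Z): not NE [P2→Q gives 3>1]
(D,P,X): not NE [P1→B gives 9>6; P2→Q gives 8>0; P3→Z gives 9>5]
(D,P,Y): not NE [P1→A gives 9>8; P3→Z gives 9>8]
(D,P,Z): not NE [P1→A gives 9>1]
(D,Q,X): not NE [P1→B gives 6>0; P3→Z gives 6>4]
(D,Q,Y): not NE [P2→R gives 7>3; P3→Z gives 6>1]
(D,Q,Z): not NE [P2→R gives 3>2]
(D,R,X): not NE [P1→B gives 8>4; P2→Q gives 8>6; P3→Y gives 9>8]
(D,R,Y): not NE [P1→C gives 9>6]
(D,R,Z): not NE [P1→C gives 8>3; P3→Y gives 9>7]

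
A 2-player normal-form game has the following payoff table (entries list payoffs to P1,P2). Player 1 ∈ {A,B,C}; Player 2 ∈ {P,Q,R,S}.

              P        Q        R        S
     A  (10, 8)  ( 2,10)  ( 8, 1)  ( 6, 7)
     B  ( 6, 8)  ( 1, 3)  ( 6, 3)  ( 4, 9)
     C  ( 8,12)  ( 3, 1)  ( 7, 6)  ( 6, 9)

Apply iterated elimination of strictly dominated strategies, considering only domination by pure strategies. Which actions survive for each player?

Survivors P1:{A,C} P2:{P,Q}

P1 drop B (A beats it: P:10>6 Q:2>1 R:8>6 S:6>4)
P2 drop R (P beats it: A:8>1 C:12>6)
P2 drop S (P beats it: A:8>7 C:12>9)
P1→{A,C} P2→{P,Q}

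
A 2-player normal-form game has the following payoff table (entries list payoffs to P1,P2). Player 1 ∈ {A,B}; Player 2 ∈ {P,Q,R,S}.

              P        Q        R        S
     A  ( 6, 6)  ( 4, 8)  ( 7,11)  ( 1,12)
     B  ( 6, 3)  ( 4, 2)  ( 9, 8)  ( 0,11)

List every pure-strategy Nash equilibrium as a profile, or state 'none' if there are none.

(A,P): not NE [P2→S gives 12>6]
(A,Q): not NE [P2→S gives 12>8]
(A,R): not NE [P1→B gives 9>7; P2→S gives 12>11]
(A,S): NE
(B,P): not NE [P2→S gives 11>3]
(B,Q): not NE [P2→S gives 11>2]
(B,R): not NE [P2→S gives 11>8]
(B,S): not NE [P1→A gives 1>0]

PSNE = {(A,S)}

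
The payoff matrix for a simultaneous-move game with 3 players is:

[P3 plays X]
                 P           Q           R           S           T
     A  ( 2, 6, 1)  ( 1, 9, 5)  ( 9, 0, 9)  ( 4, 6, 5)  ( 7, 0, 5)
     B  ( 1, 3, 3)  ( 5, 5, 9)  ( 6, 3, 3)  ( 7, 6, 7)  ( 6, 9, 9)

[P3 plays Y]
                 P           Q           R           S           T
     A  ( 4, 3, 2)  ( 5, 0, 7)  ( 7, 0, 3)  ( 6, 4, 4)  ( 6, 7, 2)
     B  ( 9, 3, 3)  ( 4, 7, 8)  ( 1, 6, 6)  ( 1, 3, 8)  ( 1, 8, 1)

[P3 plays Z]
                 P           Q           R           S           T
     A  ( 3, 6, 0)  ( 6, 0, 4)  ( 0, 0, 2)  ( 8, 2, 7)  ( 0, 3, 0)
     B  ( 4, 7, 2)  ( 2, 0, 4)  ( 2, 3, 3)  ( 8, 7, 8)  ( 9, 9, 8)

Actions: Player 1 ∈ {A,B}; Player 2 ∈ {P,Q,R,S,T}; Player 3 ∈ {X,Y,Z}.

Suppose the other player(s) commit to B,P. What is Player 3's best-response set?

argmax u_3 = {X,Y}

u_3(X vs B,P) = 3
u_3(Y vs B,P) = 3
u_3(Z vs B,P) = 2
max payoff 3 at {X,Y}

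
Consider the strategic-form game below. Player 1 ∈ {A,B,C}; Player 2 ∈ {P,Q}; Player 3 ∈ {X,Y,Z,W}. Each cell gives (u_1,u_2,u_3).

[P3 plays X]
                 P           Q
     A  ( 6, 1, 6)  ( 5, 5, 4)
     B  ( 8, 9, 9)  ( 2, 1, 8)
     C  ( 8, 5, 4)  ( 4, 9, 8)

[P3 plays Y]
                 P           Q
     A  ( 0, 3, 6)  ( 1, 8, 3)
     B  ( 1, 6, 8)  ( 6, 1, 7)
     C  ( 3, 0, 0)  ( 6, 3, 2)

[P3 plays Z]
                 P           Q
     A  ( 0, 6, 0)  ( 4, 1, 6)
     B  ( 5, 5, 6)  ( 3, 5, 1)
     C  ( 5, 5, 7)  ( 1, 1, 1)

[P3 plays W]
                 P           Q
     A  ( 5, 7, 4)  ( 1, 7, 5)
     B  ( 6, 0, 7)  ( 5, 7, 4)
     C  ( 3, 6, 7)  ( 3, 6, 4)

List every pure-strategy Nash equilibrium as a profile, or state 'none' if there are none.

Nash profiles: (B,P,X), (C,P,Z)

(A,P,X): not NE [P1→C gives 8>6; P2→Q gives 5>1]
(A,P,Y): not NE [P1→C gives 3>0; P2→Q gives 8>3]
(A,P,Z): not NE [P1→C gives 5>0; P3→Y gives 6>0]
(A,P,W): not NE [P1→B gives 6>5; P3→Y gives 6>4]
(A,Q,X): not NE [P3→Z gives 6>4]
(A,Q,Y): not NE [P1→C gives 6>1; P3→Z gives 6>3]
(A,Q,Z): not NE [P2→P gives 6>1]
(A,Q,W): not NE [P1→B gives 5>1; P3→Z gives 6>5]
(B,P,X): NE
(B,P,Y): not NE [P1→C gives 3>1; P3→X gives 9>8]
(B,P,Z): not NE [P3→X gives 9>6]
(B,P,W): not NE [P2→Q gives 7>0; P3→X gives 9>7]
(B,Q,X): not NE [P1→A gives 5>2; P2→P gives 9>1]
(B,Q,Y): not NE [P2→P gives 6>1; P3→X gives 8>7]
(B,Q,Z): not NE [P1→A gives 4>3; P3→X gives 8>1]
(B,Q,W): not NE [P3→X gives 8>4]
(C,P,X): not NE [P2→Q gives 9>5; P3→W gives 7>4]
(C,P,Y): not NE [P2→Q gives 3>0; P3→W gives 7>0]
(C,P,Z): NE
(C,P,W): not NE [P1→B gives 6>3]
(C,Q,X): not NE [P1→A gives 5>4]
(C,Q,Y): not NE [P3→X gives 8>2]
(C,Q,Z): not NE [P1→A gives 4>1; P2→P gives 5>1; P3→X gives 8>1]
(C,Q,W): not NE [P1→B gives 5>3; P3→X gives 8>4]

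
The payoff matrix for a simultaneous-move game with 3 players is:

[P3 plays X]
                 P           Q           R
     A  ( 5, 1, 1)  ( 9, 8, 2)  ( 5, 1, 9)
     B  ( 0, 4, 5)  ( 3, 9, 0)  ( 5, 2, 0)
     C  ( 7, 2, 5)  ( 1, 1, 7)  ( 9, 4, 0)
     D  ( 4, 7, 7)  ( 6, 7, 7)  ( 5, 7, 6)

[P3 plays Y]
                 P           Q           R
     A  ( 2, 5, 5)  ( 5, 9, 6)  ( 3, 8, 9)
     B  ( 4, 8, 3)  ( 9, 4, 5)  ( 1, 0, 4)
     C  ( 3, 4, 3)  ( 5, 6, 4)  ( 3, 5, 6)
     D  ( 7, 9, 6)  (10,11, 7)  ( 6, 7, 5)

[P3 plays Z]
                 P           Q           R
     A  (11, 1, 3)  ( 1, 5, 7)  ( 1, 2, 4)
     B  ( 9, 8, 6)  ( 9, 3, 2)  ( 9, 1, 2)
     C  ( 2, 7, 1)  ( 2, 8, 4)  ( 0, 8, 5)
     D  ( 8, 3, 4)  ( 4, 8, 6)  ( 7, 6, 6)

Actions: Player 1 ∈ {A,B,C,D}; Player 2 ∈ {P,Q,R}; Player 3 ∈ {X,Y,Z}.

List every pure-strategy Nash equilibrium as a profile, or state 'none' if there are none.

(A,P,X): not NE [P1→C gives 7>5; P2→Q gives 8>1; P3→Y gives 5>1]
(A,P,Y): not NE [P1→D gives 7>2; P2→Q gives 9>5]
(A,P,Z): not NE [P2→Q gives 5>1; P3→Y gives 5>3]
(A,Q,X): not NE [P3→Z gives 7>2]
(A,Q,Y): not NE [P1→D gives 10>5; P3→Z gives 7>6]
(A,Q,Z): not NE [P1→B gives 9>1]
(A,R,X): not NE [P1→C gives 9>5; P2→Q gives 8>1]
(A,R,Y): not NE [P1→D gives 6>3; P2→Q gives 9>8]
(A,R,Z): not NE [P1→B gives 9>1; P2→Q gives 5>2; P3→Y gives 9>4]
(B,P,X): not NE [P1→C gives 7>0; P2→Q gives 9>4; P3→Z gives 6>5]
(B,P,Y): not NE [P1→D gives 7>4; P3→Z gives 6>3]
(B,P,Z): not NE [P1→A gives 11>9]
(B,Q,X): not NE [P1→A gives 9>3; P3→Y gives 5>0]
(B,Q,Y): not NE [P1→D gives 10>9; P2→P gives 8>4]
(B,Q,Z): not NE [P2→P gives 8>3; P3→Y gives 5>2]
(B,R,X): not NE [P1→C gives 9>5; P2→Q gives 9>2; P3→Y gives 4>0]
(B,R,Y): not NE [P1→D gives 6>1; P2→P gives 8>0]
(B,R,Z): not NE [P2→P gives 8>1; P3→Y gives 4>2]
(C,P,X): not NE [P2→R gives 4>2]
(C,P,Y): not NE [P1→D gives 7>3; P2→Q gives 6>4; P3→X gives 5>3]
(C,P,Z): not NE [P1→A gives 11>2; P2→R gives 8>7; P3→X gives 5>1]
(C,Q,X): not NE [P1→A gives 9>1; P2→R gives 4>1]
(C,Q,Y): not NE [P1→D gives 10>5; P3→X gives 7>4]
(C,Q,Z): not NE [P1→B gives 9>2; P3→X gives 7>4]
(C,R,X): not NE [P3→Y gives 6>0]
(C,R,Y): not NE [P1→D gives 6>3; P2→Q gives 6>5]
(C,R,Z): not NE [P1→B gives 9>0; P3→Y gives 6>5]
(D,P,X): not NE [P1→C gives 7>4]
(D,P,Y): not NE [P2→Q gives 11>9; P3→X gives 7>6]
(D,P,Z): not NE [P1→A gives 11>8; P2→Q gives 8>3; P3→X gives 7>4]
(D,Q,X): not NE [P1→A gives 9>6]
(D,Q,Y): NE
(D,Q,Z): not NE [P1→B gives 9>4; P3→Y gives 7>6]
(D,R,X): not NE [P1→C gives 9>5]
(D,R,Y): not NE [P2→Q gives 11>7; P3→Z gives 6>5]
(D,R,Z): not NE [P1→B gives 9>7; P2→Q gives 8>6]

Nash profiles: (D,Q,Y)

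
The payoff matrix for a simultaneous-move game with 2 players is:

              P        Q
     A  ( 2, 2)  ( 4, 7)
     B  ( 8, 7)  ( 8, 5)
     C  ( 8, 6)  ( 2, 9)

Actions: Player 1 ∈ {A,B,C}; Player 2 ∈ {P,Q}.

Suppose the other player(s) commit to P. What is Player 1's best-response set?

P1 best: {B,C}

u_1(A vs P) = 2
u_1(B vs P) = 8
u_1(C vs P) = 8
max payoff 8 at {B,C}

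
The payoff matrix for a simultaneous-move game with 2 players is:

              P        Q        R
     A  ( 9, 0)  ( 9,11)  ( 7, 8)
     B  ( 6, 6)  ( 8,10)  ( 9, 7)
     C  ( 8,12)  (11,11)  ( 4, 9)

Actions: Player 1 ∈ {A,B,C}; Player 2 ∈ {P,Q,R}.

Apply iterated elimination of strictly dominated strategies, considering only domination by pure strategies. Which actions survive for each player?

P2 drop R (Q beats it: A:11>8 B:10>7 C:11>9)
P1 drop B (A beats it: P:9>6 Q:9>8)
P1→{A,C} P2→{P,Q}

IESDS → P1:{A,C} P2:{P,Q}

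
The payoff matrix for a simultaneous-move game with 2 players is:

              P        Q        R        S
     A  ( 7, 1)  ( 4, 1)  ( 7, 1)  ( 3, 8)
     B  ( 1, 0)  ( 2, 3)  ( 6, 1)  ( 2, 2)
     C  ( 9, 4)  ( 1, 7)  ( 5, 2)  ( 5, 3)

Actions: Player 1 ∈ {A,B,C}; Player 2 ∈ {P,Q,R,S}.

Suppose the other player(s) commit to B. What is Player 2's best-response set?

BR_2 = {Q}

u_2(P vs B) = 0
u_2(Q vs B) = 3
u_2(R vs B) = 1
u_2(S vs B) = 2
max payoff 3 at {Q}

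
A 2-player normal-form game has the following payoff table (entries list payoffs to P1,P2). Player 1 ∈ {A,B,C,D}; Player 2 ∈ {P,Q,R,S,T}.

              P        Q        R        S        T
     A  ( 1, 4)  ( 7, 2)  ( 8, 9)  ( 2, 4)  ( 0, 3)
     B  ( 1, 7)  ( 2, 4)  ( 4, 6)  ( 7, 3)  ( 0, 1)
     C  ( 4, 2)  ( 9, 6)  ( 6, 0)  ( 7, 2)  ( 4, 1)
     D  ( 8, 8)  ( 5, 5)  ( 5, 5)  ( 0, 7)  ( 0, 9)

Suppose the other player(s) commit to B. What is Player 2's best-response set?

argmax u_2 = {P}

u_2(P vs B) = 7
u_2(Q vs B) = 4
u_2(R vs B) = 6
u_2(S vs B) = 3
u_2(T vs B) = 1
max payoff 7 at {P}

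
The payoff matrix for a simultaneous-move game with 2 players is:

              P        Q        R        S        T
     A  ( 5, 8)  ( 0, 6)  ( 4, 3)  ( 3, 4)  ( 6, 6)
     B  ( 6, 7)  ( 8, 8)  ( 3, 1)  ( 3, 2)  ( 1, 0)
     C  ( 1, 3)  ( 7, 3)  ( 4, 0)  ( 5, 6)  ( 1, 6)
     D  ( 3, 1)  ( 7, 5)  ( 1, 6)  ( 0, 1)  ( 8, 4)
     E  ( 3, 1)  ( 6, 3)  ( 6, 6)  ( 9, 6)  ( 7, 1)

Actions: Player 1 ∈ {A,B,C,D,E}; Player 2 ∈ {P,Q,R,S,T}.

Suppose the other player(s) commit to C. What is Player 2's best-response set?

P2 best: {S,T}

u_2(P vs C) = 3
u_2(Q vs C) = 3
u_2(R vs C) = 0
u_2(S vs C) = 6
u_2(T vs C) = 6
max payoff 6 at {S,T}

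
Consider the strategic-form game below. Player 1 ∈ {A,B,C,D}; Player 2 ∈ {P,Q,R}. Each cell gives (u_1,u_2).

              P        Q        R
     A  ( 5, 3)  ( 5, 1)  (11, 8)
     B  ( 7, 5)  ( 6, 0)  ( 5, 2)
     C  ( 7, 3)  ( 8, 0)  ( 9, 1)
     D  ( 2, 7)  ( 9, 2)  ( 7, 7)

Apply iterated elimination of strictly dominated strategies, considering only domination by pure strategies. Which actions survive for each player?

P2 drop Q (P beats it: A:3>1 B:5>0 C:3>0 D:7>2)
P1 drop D (A beats it: P:5>2 R:11>7)
P1→{A,B,C} P2→{P,R}

IESDS → P1:{A,B,C} P2:{P,R}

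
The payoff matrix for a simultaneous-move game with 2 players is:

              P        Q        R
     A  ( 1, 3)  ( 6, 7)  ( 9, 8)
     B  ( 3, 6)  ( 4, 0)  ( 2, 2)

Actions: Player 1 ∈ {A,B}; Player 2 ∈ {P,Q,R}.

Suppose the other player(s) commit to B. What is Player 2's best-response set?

P2 best: {P}

u_2(P vs B) = 6
u_2(Q vs B) = 0
u_2(R vs B) = 2
max payoff 6 at {P}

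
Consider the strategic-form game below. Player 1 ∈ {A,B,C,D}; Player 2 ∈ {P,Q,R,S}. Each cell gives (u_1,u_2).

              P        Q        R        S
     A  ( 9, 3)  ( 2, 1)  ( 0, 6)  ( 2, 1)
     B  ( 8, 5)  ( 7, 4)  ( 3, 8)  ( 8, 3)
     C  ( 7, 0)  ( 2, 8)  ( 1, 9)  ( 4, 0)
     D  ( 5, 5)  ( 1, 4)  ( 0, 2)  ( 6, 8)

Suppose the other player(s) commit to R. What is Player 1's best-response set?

u_1(A vs R) = 0
u_1(B vs R) = 3
u_1(C vs R) = 1
u_1(D vs R) = 0
max payoff 3 at {B}

P1 best: {B}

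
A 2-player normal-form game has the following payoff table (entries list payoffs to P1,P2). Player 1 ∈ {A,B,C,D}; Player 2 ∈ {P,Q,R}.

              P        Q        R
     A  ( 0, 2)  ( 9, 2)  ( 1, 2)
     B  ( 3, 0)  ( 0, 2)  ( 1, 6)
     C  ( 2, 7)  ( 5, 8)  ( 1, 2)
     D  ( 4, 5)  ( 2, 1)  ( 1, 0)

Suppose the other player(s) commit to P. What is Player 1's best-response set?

P1 best: {D}

u_1(A vs P) = 0
u_1(B vs P) = 3
u_1(C vs P) = 2
u_1(D vs P) = 4
max payoff 4 at {D}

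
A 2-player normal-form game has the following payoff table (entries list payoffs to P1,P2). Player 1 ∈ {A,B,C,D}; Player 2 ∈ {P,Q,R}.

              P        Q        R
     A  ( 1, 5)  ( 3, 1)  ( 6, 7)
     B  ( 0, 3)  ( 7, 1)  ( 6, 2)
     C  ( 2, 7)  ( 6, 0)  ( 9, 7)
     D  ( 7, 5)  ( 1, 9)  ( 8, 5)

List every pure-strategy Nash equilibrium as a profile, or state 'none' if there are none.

(A,P): not NE [P1→D gives 7>1; P2→R gives 7>5]
(A,Q): not NE [P1→B gives 7>3; P2→R gives 7>1]
(A,R): not NE [P1→C gives 9>6]
(B,P): not NE [P1→D gives 7>0]
(B,Q): not NE [P2→P gives 3>1]
(B,R): not NE [P1→C gives 9>6; P2→P gives 3>2]
(C,P): not NE [P1→D gives 7>2]
(C,Q): not NE [P1→B gives 7>6; P2→R gives 7>0]
(C,R): NE
(D,P): not NE [P2→Q gives 9>5]
(D,Q): not NE [P1→B gives 7>1]
(D,R): not NE [P1→C gives 9>8; P2→Q gives 9>5]

Nash profiles: (C,R)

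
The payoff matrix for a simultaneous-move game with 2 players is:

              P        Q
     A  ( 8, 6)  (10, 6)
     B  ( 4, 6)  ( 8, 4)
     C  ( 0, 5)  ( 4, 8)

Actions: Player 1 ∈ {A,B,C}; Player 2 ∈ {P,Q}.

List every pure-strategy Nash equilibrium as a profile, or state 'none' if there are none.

(A,P): NE
(A,Q): NE
(B,P): not NE [P1→A gives 8>4]
(B,Q): not NE [P1→A gives 10>8; P2→P gives 6>4]
(C,P): not NE [P1→A gives 8>0; P2→Q gives 8>5]
(C,Q): not NE [P1→A gives 10>4]

NE set: (A,P), (A,Q)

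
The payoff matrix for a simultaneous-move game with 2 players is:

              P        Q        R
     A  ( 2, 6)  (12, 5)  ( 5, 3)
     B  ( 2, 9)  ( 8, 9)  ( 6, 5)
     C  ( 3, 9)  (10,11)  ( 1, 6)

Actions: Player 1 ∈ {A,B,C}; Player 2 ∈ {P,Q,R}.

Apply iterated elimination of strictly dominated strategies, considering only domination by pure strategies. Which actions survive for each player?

P2 drop R (P beats it: A:6>3 B:9>5 C:9>6)
P1 drop B (C beats it: P:3>2 Q:10>8)
P1→{A,C} P2→{P,Q}

Survivors P1:{A,C} P2:{P,Q}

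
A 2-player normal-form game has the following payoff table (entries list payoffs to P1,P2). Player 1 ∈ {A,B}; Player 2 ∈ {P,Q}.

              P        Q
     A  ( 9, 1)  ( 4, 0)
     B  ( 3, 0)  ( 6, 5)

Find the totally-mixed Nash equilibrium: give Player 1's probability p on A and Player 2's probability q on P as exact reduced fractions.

P1 indiff ⇒ q·9+(1-q)·4 = q·3+(1-q)·6 ⇒ q(6) = (1-q)(2) ⇒ q = 1/4
P2 indiff ⇒ p·1+(1-p)·0 = p·0+(1-p)·5 ⇒ p(1) = (1-p)(5) ⇒ p = 5/6

(p,q) = (5/6, 1/4)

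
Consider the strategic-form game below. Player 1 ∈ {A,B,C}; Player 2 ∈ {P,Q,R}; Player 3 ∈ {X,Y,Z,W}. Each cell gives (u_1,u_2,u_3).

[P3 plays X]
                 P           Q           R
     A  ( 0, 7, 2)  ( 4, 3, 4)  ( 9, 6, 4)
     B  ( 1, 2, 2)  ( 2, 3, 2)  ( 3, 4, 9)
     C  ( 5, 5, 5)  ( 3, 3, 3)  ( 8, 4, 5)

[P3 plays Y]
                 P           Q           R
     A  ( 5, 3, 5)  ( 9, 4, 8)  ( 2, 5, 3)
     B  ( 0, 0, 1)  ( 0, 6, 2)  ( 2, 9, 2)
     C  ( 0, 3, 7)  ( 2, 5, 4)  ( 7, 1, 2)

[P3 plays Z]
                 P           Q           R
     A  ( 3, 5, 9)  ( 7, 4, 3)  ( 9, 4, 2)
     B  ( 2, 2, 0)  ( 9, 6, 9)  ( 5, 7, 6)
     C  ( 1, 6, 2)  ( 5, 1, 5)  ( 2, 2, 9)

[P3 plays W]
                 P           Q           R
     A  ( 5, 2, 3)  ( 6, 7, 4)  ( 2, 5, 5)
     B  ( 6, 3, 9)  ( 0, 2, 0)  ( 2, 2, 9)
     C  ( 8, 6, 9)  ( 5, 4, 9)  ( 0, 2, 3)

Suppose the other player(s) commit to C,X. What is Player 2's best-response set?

P2 best: {P}

u_2(P vs C,X) = 5
u_2(Q vs C,X) = 3
u_2(R vs C,X) = 4
max payoff 5 at {P}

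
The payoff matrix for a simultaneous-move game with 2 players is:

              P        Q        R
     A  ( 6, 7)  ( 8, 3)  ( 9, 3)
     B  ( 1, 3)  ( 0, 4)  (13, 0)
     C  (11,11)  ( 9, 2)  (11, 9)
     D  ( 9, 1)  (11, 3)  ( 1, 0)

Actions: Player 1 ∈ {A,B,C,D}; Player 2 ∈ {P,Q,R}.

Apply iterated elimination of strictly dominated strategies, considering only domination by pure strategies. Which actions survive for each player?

P1 drop A (C beats it: P:11>6 Q:9>8 R:11>9)
P2 drop R (P beats it: B:3>0 C:11>9 D:1>0)
P1 drop B (C beats it: P:11>1 Q:9>0)
P1→{C,D} P2→{P,Q}

IESDS → P1:{C,D} P2:{P,Q}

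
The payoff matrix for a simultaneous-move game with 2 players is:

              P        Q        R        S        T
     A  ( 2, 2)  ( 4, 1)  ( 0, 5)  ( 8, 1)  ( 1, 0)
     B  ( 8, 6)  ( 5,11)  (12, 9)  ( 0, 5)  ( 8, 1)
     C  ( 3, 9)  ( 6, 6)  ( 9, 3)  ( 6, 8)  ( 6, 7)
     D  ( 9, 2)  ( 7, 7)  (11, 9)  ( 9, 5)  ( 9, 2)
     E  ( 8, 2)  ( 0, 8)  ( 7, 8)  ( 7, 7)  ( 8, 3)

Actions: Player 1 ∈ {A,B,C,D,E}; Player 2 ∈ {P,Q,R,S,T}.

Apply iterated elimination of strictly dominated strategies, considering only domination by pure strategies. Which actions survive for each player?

Remaining: P1:{B,D} P2:{Q,R}

P1 drop A (D beats it: P:9>2 Q:7>4 R:11>0 S:9>8 T:9>1)
P1 drop C (D beats it: P:9>3 Q:7>6 R:11>9 S:9>6 T:9>6)
P1 drop E (D beats it: P:9>8 Q:7>0 R:11>7 S:9>7 T:9>8)
P2 drop P (Q beats it: B:11>6 D:7>2)
P2 drop S (Q beats it: B:11>5 D:7>5)
P2 drop T (Q beats it: B:11>1 D:7>2)
P1→{B,D} P2→{Q,R}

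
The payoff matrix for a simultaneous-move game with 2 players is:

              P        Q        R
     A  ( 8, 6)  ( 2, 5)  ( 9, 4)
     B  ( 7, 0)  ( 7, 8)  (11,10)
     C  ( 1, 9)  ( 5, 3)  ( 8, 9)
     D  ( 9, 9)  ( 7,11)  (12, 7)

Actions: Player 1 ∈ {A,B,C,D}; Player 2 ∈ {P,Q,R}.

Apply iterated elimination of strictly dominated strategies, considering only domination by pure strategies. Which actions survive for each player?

P1 drop A (D beats it: P:9>8 Q:7>2 R:12>9)
P1 drop C (B beats it: P:7>1 Q:7>5 R:11>8)
P2 drop P (Q beats it: B:8>0 D:11>9)
P1→{B,D} P2→{Q,R}

IESDS → P1:{B,D} P2:{Q,R}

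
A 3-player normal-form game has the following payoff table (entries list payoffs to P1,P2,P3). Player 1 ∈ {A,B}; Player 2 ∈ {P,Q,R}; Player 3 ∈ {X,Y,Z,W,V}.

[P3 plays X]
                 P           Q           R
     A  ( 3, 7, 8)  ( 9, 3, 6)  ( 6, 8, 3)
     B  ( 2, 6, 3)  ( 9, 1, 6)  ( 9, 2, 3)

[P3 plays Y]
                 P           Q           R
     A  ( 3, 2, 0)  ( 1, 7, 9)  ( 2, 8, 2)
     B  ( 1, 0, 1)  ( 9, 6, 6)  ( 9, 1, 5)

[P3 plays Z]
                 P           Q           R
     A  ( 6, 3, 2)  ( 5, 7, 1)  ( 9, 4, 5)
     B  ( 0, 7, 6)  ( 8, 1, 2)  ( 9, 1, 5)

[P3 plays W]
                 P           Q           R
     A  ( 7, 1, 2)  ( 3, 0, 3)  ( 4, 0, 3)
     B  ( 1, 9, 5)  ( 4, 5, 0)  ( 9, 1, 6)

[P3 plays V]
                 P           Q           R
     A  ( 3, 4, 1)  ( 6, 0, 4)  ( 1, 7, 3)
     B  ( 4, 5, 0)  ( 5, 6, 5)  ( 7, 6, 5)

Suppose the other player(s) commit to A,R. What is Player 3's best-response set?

u_3(X vs A,R) = 3
u_3(Y vs A,R) = 2
u_3(Z vs A,R) = 5
u_3(W vs A,R) = 3
u_3(V vs A,R) = 3
max payoff 5 at {Z}

BR_3 = {Z}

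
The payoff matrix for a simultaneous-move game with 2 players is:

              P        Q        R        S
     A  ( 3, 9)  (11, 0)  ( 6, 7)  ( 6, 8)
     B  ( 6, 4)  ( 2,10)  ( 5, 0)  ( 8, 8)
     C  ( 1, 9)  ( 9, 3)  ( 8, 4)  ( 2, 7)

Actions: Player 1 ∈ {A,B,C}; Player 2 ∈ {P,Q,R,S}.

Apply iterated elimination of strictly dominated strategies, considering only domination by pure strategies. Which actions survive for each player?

P2 drop R (P beats it: A:9>7 B:4>0 C:9>4)
P1 drop C (A beats it: P:3>1 Q:11>9 S:6>2)
P1→{A,B} P2→{P,Q,S}

IESDS → P1:{A,B} P2:{P,Q,S}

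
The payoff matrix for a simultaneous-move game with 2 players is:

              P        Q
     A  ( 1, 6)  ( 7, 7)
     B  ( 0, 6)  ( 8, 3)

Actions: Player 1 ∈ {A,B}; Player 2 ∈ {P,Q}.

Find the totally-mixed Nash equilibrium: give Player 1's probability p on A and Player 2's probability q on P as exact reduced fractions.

P1 indiff ⇒ q·1+(1-q)·7 = q·0+(1-q)·8 ⇒ q(1) = (1-q)(1) ⇒ q = 1/2
P2 indiff ⇒ p·6+(1-p)·6 = p·7+(1-p)·3 ⇒ p(-1) = (1-p)(-3) ⇒ p = 3/4

(p,q) = (3/4, 1/2)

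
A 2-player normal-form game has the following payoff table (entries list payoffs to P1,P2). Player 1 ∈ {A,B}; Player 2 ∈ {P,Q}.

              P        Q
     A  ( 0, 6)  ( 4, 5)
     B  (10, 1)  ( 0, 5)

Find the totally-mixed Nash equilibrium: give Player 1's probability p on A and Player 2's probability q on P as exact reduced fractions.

P1 indiff ⇒ q·0+(1-q)·4 = q·10+(1-q)·0 ⇒ q(-10) = (1-q)(-4) ⇒ q = 2/7
P2 indiff ⇒ p·6+(1-p)·1 = p·5+(1-p)·5 ⇒ p(1) = (1-p)(4) ⇒ p = 4/5

P1 mixes 4/5 on A; P2 mixes 2/7 on P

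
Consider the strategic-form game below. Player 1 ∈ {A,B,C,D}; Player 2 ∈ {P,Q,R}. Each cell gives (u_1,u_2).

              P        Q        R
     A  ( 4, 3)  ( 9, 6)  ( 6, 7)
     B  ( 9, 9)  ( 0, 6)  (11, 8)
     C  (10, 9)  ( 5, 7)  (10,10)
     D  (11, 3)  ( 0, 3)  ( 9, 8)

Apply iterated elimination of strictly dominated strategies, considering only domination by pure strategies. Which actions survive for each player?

P2 drop Q (R beats it: A:7>6 B:8>6 C:10>7 D:8>3)
P1 drop A (B beats it: P:9>4 R:11>6)
P1→{B,C,D} P2→{P,R}

Survivors P1:{B,C,D} P2:{P,R}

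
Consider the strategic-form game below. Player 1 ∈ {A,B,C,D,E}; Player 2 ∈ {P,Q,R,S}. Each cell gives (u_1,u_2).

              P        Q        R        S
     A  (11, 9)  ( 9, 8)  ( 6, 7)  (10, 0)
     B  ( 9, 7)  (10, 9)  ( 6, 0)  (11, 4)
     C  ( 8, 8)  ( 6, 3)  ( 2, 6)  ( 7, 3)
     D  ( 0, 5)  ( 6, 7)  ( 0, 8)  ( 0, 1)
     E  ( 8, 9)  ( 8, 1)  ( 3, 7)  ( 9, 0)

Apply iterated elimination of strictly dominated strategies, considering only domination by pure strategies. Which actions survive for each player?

Remaining: P1:{A,B} P2:{P,Q}

P1 drop C (A beats it: P:11>8 Q:9>6 R:6>2 S:10>7)
P1 drop D (A beats it: P:11>0 Q:9>6 R:6>0 S:10>0)
P1 drop E (A beats it: P:11>8 Q:9>8 R:6>3 S:10>9)
P2 drop R (P beats it: A:9>7 B:7>0)
P2 drop S (P beats it: A:9>0 B:7>4)
P1→{A,B} P2→{P,Q}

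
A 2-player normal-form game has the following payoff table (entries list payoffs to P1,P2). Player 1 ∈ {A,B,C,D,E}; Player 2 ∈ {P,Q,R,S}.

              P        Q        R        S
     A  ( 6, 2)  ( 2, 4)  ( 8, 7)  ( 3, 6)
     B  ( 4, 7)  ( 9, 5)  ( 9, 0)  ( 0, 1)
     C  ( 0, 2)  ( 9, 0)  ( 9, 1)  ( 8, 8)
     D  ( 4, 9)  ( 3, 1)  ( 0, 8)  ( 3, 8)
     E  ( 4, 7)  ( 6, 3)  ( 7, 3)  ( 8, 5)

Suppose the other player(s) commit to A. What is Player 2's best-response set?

BR_2 = {R}

u_2(P vs A) = 2
u_2(Q vs A) = 4
u_2(R vs A) = 7
u_2(S vs A) = 6
max payoff 7 at {R}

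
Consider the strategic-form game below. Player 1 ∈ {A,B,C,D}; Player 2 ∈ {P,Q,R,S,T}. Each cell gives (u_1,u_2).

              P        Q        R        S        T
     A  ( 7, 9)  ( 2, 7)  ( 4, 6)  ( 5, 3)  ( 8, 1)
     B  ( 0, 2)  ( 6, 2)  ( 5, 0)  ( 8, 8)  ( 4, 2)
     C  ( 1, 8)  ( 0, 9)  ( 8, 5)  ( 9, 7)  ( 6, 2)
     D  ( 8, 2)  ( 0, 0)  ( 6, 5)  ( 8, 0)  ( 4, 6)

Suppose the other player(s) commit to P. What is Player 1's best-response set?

argmax u_1 = {D}

u_1(A vs P) = 7
u_1(B vs P) = 0
u_1(C vs P) = 1
u_1(D vs P) = 8
max payoff 8 at {D}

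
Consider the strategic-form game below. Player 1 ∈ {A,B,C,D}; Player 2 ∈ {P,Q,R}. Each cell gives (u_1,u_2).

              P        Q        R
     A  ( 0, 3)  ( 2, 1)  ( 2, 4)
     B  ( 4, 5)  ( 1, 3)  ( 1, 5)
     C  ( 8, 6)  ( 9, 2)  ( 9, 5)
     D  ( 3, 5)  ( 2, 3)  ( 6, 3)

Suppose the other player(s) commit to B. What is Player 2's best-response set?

u_2(P vs B) = 5
u_2(Q vs B) = 3
u_2(R vs B) = 5
max payoff 5 at {P,R}

argmax u_2 = {P,R}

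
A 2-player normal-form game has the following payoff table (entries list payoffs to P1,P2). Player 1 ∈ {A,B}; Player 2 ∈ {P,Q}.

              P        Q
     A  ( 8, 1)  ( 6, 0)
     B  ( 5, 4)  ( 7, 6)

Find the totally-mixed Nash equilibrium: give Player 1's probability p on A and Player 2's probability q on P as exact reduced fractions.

P1 indiff ⇒ q·8+(1-q)·6 = q·5+(1-q)·7 ⇒ q(3) = (1-q)(1) ⇒ q = 1/4
P2 indiff ⇒ p·1+(1-p)·4 = p·0+(1-p)·6 ⇒ p(1) = (1-p)(2) ⇒ p = 2/3

p=2/3, q=1/4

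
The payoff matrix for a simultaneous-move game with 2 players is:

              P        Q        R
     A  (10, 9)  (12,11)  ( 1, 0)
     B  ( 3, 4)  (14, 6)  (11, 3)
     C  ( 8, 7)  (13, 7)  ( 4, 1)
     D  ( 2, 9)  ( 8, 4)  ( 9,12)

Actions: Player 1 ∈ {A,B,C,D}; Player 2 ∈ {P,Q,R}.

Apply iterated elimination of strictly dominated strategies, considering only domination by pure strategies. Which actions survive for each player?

P1 drop D (B beats it: P:3>2 Q:14>8 R:11>9)
P2 drop R (P beats it: A:9>0 B:4>3 C:7>1)
P1→{A,B,C} P2→{P,Q}

Remaining: P1:{A,B,C} P2:{P,Q}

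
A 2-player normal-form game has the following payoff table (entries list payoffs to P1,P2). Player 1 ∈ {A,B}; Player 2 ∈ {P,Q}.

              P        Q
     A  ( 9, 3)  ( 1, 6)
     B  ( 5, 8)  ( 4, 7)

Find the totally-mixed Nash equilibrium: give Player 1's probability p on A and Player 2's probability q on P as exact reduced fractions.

P1 indiff ⇒ q·9+(1-q)·1 = q·5+(1-q)·4 ⇒ q(4) = (1-q)(3) ⇒ q = 3/7
P2 indiff ⇒ p·3+(1-p)·8 = p·6+(1-p)·7 ⇒ p(-3) = (1-p)(-1) ⇒ p = 1/4

p=1/4, q=3/7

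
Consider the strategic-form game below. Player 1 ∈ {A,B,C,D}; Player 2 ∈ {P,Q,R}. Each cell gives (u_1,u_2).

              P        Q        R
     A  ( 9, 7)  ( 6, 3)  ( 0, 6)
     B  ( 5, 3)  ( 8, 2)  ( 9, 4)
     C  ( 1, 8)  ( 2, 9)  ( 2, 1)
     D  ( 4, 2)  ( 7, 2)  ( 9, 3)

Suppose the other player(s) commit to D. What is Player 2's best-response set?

BR_2 = {R}

u_2(P vs D) = 2
u_2(Q vs D) = 2
u_2(R vs D) = 3
max payoff 3 at {R}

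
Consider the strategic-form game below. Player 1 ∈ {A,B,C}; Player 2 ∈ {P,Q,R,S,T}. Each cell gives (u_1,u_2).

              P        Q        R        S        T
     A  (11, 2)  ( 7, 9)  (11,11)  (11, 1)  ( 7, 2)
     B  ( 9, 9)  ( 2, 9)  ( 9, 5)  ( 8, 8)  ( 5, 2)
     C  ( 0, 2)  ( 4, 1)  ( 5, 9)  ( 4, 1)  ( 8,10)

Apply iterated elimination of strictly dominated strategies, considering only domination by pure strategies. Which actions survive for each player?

P1 drop B (A beats it: P:11>9 Q:7>2 R:11>9 S:11>8 T:7>5)
P2 drop P (R beats it: A:11>2 C:9>2)
P2 drop Q (R beats it: A:11>9 C:9>1)
P2 drop S (R beats it: A:11>1 C:9>1)
P1→{A,C} P2→{R,T}

IESDS → P1:{A,C} P2:{R,T}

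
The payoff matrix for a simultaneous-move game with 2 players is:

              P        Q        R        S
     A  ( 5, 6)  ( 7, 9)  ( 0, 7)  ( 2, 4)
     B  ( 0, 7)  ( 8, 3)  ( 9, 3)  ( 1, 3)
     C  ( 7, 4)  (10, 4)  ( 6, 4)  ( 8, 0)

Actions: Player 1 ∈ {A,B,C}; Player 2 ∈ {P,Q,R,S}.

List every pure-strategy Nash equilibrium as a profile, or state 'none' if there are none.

Nash profiles: (C,P), (C,Q)

(A,P): not NE [P1→C gives 7>5; P2→Q gives 9>6]
(A,Q): not NE [P1→C gives 10>7]
(A,R): not NE [P1→B gives 9>0; P2→Q gives 9>7]
(A,S): not NE [P1→C gives 8>2; P2→Q gives 9>4]
(B,P): not NE [P1→C gives 7>0]
(B,Q): not NE [P1→C gives 10>8; P2→P gives 7>3]
(B,R): not NE [P2→P gives 7>3]
(B,S): not NE [P1→C gives 8>1; P2→P gives 7>3]
(C,P): NE
(C,Q): NE
(C,R): not NE [P1→B gives 9>6]
(C,S): not NE [P2→R gives 4>0]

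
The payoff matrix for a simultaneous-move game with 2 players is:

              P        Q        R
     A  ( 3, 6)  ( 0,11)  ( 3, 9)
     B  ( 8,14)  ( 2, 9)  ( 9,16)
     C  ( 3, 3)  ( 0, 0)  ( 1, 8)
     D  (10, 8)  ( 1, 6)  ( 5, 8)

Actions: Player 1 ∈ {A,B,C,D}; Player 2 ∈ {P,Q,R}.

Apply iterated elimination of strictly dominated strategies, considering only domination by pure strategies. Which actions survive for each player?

P1 drop A (B beats it: P:8>3 Q:2>0 R:9>3)
P1 drop C (B beats it: P:8>3 Q:2>0 R:9>1)
P2 drop Q (P beats it: B:14>9 D:8>6)
P1→{B,D} P2→{P,R}

Survivors P1:{B,D} P2:{P,R}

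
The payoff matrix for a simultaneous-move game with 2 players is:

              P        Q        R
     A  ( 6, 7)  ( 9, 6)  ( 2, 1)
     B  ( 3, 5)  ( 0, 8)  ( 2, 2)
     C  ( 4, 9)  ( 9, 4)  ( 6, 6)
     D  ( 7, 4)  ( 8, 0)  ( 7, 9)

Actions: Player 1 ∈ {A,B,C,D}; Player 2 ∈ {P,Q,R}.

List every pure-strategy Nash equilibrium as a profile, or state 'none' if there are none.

(A,P): not NE [P1→D gives 7>6]
(A,Q): not NE [P2→P gives 7>6]
(A,R): not NE [P1→D gives 7>2; P2→P gives 7>1]
(B,P): not NE [P1→D gives 7>3; P2→Q gives 8>5]
(B,Q): not NE [P1→C gives 9>0]
(B,R): not NE [P1→D gives 7>2; P2→Q gives 8>2]
(C,P): not NE [P1→D gives 7>4]
(C,Q): not NE [P2→P gives 9>4]
(C,R): not NE [P1→D gives 7>6; P2→P gives 9>6]
(D,P): not NE [P2→R gives 9>4]
(D,Q): not NE [P1→C gives 9>8; P2→R gives 9>0]
(D,R): NE

NE set: (D,R)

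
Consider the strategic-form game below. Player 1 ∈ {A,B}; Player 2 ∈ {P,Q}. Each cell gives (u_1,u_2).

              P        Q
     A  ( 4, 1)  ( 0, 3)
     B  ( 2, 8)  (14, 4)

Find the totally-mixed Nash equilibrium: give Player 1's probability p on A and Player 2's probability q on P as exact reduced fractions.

(p,q) = (2/3, 7/8)

P1 indiff ⇒ q·4+(1-q)·0 = q·2+(1-q)·14 ⇒ q(2) = (1-q)(14) ⇒ q = 7/8
P2 indiff ⇒ p·1+(1-p)·8 = p·3+(1-p)·4 ⇒ p(-2) = (1-p)(-4) ⇒ p = 2/3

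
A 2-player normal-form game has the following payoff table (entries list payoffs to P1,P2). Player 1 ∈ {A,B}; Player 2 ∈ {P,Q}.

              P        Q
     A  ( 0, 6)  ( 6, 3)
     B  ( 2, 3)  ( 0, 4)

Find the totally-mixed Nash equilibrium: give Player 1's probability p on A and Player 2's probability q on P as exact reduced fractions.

p=1/4, q=3/4

P1 indiff ⇒ q·0+(1-q)·6 = q·2+(1-q)·0 ⇒ q(-2) = (1-q)(-6) ⇒ q = 3/4
P2 indiff ⇒ p·6+(1-p)·3 = p·3+(1-p)·4 ⇒ p(3) = (1-p)(1) ⇒ p = 1/4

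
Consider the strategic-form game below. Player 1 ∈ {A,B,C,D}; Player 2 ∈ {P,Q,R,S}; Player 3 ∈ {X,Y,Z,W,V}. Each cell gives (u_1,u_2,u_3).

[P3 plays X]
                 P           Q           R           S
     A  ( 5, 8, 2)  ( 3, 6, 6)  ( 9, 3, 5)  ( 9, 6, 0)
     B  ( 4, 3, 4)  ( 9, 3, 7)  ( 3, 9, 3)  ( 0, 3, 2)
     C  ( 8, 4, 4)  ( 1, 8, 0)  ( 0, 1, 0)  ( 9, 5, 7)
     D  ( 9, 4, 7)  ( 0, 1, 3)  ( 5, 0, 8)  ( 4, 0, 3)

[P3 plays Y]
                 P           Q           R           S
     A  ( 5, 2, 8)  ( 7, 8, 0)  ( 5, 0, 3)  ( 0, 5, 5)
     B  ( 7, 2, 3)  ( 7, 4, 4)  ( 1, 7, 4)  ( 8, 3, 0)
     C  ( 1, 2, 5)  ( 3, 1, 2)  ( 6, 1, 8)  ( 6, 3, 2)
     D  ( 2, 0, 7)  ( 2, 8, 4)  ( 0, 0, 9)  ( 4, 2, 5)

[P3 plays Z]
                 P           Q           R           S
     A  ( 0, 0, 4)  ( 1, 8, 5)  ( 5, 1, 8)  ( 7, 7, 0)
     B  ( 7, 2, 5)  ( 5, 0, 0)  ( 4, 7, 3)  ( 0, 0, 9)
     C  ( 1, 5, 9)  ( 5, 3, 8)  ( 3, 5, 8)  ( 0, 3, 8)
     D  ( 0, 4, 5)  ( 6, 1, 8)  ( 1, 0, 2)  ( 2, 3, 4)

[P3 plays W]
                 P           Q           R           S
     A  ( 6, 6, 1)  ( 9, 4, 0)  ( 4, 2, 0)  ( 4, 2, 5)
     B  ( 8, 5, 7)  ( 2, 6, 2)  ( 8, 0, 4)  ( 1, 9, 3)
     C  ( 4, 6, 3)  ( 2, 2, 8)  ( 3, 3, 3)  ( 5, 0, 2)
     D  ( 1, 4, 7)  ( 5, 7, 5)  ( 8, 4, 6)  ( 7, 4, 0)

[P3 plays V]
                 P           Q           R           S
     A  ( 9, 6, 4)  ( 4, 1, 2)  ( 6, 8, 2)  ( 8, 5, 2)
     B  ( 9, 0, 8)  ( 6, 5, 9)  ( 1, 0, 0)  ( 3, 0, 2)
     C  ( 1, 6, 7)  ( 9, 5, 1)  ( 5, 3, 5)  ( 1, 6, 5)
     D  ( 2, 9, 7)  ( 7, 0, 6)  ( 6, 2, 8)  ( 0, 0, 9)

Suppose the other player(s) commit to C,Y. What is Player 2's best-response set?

P2 best: {S}

u_2(P vs C,Y) = 2
u_2(Q vs C,Y) = 1
u_2(R vs C,Y) = 1
u_2(S vs C,Y) = 3
max payoff 3 at {S}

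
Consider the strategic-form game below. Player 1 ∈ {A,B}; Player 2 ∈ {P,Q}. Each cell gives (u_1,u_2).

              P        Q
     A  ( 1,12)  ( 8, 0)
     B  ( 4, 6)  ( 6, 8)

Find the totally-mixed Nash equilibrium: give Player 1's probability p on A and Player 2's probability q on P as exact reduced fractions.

P1 indiff ⇒ q·1+(1-q)·8 = q·4+(1-q)·6 ⇒ q(-3) = (1-q)(-2) ⇒ q = 2/5
P2 indiff ⇒ p·12+(1-p)·6 = p·0+(1-p)·8 ⇒ p(12) = (1-p)(2) ⇒ p = 1/7

p=1/7, q=2/5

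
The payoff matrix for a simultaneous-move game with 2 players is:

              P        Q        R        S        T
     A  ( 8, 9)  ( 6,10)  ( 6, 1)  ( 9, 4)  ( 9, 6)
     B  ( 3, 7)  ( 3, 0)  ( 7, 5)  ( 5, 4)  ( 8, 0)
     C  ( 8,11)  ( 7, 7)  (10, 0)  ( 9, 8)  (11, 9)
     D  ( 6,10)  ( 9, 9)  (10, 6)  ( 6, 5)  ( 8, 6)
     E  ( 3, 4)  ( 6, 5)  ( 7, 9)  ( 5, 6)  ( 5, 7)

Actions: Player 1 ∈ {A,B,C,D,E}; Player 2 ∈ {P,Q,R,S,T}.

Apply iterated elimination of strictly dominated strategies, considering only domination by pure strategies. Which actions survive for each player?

P1 drop B (C beats it: P:8>3 Q:7>3 R:10>7 S:9>5 T:11>8)
P1 drop E (C beats it: P:8>3 Q:7>6 R:10>7 S:9>5 T:11>5)
P2 drop R (P beats it: A:9>1 C:11>0 D:10>6)
P2 drop S (P beats it: A:9>4 C:11>8 D:10>5)
P2 drop T (P beats it: A:9>6 C:11>9 D:10>6)
P1→{A,C,D} P2→{P,Q}

Remaining: P1:{A,C,D} P2:{P,Q}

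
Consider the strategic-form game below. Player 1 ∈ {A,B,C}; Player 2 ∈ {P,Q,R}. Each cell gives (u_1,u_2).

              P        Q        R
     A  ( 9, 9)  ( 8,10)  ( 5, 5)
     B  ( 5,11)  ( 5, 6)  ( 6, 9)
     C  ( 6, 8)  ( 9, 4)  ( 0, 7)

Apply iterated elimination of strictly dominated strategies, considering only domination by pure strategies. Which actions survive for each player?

Remaining: P1:{A,C} P2:{P,Q}

P2 drop R (P beats it: A:9>5 B:11>9 C:8>7)
P1 drop B (A beats it: P:9>5 Q:8>5)
P1→{A,C} P2→{P,Q}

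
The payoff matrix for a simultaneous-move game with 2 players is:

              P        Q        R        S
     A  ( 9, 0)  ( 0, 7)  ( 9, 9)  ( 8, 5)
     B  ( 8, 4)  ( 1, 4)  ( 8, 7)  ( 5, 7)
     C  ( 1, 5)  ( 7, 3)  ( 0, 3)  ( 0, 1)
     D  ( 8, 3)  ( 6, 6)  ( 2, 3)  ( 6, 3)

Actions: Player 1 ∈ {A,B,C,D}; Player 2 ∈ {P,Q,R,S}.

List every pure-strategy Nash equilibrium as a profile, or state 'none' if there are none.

(A,P): not NE [P2→R gives 9>0]
(A,Q): not NE [P1→C gives 7>0; P2→R gives 9>7]
(A,R): NE
(A,S): not NE [P2→R gives 9>5]
(B,P): not NE [P1→A gives 9>8; P2→S gives 7>4]
(B,Q): not NE [P1→C gives 7>1; P2→S gives 7>4]
(B,R): not NE [P1→A gives 9>8]
(B,S): not NE [P1→A gives 8>5]
(C,P): not NE [P1→A gives 9>1]
(C,Q): not NE [P2→P gives 5>3]
(C,R): not NE [P1→A gives 9>0; P2→P gives 5>3]
(C,S): not NE [P1→A gives 8>0; P2→P gives 5>1]
(D,P): not NE [P1→A gives 9>8; P2→Q gives 6>3]
(D,Q): not NE [P1→C gives 7>6]
(D,R): not NE [P1→A gives 9>2; P2→Q gives 6>3]
(D,S): not NE [P1→A gives 8>6; P2→Q gives 6>3]

Nash profiles: (A,R)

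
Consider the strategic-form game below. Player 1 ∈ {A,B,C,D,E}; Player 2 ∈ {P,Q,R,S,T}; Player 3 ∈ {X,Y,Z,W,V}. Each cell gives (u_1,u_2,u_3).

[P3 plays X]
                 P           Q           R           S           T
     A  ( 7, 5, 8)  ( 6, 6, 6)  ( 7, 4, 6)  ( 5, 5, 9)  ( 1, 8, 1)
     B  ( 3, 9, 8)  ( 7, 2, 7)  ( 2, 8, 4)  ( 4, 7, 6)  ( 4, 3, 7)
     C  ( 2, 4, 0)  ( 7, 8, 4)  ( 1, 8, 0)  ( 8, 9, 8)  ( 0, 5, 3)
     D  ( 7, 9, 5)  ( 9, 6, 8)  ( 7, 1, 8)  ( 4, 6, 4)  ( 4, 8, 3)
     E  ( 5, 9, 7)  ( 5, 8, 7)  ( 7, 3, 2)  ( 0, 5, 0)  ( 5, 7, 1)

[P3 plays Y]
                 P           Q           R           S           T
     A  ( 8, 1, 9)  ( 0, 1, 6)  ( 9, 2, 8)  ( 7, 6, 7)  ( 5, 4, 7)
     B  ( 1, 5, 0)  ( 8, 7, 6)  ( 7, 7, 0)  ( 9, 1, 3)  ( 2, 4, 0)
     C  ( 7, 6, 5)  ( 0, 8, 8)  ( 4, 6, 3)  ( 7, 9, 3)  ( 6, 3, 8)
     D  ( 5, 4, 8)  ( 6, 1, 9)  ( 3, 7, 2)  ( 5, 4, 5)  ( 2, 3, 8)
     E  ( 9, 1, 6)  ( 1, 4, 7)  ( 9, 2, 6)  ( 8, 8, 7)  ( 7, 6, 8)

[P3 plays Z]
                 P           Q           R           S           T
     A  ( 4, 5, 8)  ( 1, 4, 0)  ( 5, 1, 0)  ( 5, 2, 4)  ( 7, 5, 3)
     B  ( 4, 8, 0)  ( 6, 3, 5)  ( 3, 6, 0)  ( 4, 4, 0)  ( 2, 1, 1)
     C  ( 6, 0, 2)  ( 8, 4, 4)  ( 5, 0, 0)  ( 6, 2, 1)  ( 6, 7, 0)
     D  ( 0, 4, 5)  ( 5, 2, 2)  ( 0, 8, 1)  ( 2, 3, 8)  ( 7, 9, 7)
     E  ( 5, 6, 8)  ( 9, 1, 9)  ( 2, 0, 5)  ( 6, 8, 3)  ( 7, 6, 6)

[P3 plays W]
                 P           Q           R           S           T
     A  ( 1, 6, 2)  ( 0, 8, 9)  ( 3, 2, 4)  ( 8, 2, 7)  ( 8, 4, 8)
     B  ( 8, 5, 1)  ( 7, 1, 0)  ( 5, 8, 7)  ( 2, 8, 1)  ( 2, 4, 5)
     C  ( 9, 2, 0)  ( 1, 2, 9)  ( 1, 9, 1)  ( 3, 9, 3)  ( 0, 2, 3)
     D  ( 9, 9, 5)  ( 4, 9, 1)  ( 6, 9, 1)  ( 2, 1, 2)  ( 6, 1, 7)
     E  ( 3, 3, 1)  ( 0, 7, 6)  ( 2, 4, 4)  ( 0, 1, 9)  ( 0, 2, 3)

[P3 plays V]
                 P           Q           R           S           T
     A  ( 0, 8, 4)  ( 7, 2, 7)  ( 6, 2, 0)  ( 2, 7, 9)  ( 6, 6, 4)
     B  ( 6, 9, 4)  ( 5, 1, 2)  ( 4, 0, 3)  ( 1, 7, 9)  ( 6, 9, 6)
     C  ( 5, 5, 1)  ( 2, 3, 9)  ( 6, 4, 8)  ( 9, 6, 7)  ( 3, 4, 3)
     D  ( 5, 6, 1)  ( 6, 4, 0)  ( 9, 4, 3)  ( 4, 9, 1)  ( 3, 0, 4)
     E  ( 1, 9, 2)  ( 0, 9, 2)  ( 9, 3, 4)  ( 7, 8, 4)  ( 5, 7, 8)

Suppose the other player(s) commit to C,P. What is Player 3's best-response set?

argmax u_3 = {Y}

u_3(X vs C,P) = 0
u_3(Y vs C,P) = 5
u_3(Z vs C,P) = 2
u_3(W vs C,P) = 0
u_3(V vs C,P) = 1
max payoff 5 at {Y}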